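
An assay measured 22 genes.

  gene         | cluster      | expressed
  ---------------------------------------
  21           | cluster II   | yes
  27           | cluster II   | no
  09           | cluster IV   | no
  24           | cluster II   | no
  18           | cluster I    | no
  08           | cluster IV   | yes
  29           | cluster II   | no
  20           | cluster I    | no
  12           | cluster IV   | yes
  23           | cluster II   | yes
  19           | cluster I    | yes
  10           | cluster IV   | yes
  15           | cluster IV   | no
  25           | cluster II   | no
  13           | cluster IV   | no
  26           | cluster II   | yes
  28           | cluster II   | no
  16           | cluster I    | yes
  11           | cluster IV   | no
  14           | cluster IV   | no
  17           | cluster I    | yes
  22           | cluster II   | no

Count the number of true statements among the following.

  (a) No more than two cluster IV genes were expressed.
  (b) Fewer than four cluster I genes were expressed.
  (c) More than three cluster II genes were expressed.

(a) cluster IV: |A| = 8, |A ∩ B| = 3; needs |A ∩ B| ≤ 2 — false.
(b) cluster I: |A| = 5, |A ∩ B| = 3; needs |A ∩ B| < 4 — true.
(c) cluster II: |A| = 9, |A ∩ B| = 3; needs |A ∩ B| > 3 — false.

1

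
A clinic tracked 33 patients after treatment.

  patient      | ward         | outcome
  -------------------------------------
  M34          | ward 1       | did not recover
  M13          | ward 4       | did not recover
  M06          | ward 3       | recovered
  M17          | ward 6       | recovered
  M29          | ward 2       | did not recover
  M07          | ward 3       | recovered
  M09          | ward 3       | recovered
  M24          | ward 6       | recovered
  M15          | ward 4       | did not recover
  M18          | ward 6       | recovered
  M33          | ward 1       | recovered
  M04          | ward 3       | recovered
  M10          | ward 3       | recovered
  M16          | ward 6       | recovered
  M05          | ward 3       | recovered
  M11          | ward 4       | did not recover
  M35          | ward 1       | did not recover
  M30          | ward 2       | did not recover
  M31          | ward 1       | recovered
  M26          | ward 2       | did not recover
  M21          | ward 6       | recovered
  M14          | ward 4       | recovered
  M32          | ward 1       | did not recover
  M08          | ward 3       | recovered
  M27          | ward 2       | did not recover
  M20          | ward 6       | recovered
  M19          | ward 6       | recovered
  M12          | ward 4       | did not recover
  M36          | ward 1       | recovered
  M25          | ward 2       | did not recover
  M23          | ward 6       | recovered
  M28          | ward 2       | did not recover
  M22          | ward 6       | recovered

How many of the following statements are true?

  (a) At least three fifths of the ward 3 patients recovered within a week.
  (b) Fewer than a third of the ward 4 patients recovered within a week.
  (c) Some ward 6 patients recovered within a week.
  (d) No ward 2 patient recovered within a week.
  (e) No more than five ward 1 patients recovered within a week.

(a) ward 3: |A| = 7, |A ∩ B| = 7; needs |A ∩ B| / |A| ≥ 3/5 — true.
(b) ward 4: |A| = 5, |A ∩ B| = 1; needs |A ∩ B| / |A| < 1/3 — true.
(c) ward 6: |A| = 9, |A ∩ B| = 9; needs A ∩ B ≠ ∅ (|A ∩ B| ≥ 1) — true.
(d) ward 2: |A| = 6, |A ∩ B| = 0; needs A ∩ B = ∅ (|A ∩ B| = 0) — true.
(e) ward 1: |A| = 6, |A ∩ B| = 3; needs |A ∩ B| ≤ 5 — true.

5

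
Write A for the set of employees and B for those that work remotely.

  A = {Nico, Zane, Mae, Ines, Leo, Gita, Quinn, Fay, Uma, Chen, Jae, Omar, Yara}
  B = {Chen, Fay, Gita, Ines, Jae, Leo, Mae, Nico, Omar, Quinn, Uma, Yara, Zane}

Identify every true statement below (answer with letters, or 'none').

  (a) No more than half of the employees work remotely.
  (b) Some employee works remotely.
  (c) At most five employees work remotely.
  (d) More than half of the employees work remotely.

(b), (d)

|A| = 13, |A ∩ B| = 13, |A ∖ B| = 0.
(a) |A ∩ B| ≤ |A ∖ B|: fails.
(b) A ∩ B ≠ ∅ (|A ∩ B| ≥ 1): holds.
(c) |A ∩ B| ≤ 5: fails.
(d) |A ∩ B| > |A ∖ B|: holds.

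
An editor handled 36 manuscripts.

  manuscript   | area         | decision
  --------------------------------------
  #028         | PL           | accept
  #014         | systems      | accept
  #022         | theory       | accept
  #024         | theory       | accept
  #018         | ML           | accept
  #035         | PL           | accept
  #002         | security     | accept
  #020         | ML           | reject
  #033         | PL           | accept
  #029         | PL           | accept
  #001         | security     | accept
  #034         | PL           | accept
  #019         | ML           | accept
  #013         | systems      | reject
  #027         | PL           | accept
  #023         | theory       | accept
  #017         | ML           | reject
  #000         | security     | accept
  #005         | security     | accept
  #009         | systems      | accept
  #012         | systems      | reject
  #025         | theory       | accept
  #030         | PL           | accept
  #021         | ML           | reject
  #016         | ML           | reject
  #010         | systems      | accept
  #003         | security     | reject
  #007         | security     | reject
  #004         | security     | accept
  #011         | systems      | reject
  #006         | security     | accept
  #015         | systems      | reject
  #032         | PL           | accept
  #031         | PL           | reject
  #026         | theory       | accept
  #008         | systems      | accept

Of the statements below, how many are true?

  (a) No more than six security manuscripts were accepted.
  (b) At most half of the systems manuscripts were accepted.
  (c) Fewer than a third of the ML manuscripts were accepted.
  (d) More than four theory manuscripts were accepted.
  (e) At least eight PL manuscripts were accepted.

4

(a) security: |A| = 8, |A ∩ B| = 6; needs |A ∩ B| ≤ 6 — true.
(b) systems: |A| = 8, |A ∩ B| = 4; needs |A ∩ B| ≤ |A ∖ B| — true.
(c) ML: |A| = 6, |A ∩ B| = 2; needs |A ∩ B| / |A| < 1/3 — false.
(d) theory: |A| = 5, |A ∩ B| = 5; needs |A ∩ B| > 4 — true.
(e) PL: |A| = 9, |A ∩ B| = 8; needs |A ∩ B| ≥ 8 — true.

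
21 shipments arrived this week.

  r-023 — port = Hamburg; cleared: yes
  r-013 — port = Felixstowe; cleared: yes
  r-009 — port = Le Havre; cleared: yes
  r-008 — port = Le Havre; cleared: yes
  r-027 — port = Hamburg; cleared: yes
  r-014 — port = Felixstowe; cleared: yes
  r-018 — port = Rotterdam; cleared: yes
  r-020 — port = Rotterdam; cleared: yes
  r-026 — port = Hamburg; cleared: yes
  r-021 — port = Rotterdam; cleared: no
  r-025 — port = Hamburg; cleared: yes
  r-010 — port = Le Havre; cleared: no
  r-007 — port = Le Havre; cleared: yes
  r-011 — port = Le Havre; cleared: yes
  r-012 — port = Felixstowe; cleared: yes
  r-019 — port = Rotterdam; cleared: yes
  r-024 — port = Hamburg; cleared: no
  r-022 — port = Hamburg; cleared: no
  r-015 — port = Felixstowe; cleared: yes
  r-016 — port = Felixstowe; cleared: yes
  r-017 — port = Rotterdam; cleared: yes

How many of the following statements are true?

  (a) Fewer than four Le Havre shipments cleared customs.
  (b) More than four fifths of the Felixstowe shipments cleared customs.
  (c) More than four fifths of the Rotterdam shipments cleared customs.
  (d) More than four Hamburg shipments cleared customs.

1

(a) Le Havre: |A| = 5, |A ∩ B| = 4; needs |A ∩ B| < 4 — false.
(b) Felixstowe: |A| = 5, |A ∩ B| = 5; needs |A ∩ B| / |A| > 4/5 — true.
(c) Rotterdam: |A| = 5, |A ∩ B| = 4; needs |A ∩ B| / |A| > 4/5 — false.
(d) Hamburg: |A| = 6, |A ∩ B| = 4; needs |A ∩ B| > 4 — false.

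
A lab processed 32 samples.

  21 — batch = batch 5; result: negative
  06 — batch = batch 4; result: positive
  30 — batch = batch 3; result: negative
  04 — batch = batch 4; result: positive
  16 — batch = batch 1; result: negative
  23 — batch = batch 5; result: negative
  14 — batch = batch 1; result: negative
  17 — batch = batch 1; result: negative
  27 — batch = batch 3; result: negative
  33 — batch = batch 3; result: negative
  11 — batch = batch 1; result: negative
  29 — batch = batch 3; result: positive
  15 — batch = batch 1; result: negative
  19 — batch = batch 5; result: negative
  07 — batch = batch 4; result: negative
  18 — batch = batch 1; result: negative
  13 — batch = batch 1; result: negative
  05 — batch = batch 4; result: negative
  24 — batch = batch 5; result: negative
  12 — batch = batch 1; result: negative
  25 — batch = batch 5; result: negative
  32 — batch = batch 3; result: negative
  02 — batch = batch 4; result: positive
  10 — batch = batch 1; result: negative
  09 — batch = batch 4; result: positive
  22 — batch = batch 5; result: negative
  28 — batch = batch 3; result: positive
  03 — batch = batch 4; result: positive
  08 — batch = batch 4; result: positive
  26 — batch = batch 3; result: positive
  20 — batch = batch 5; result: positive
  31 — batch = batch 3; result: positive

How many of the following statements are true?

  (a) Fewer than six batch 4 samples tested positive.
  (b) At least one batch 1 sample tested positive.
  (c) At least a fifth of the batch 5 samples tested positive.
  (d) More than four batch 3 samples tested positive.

(a) batch 4: |A| = 8, |A ∩ B| = 6; needs |A ∩ B| < 6 — false.
(b) batch 1: |A| = 9, |A ∩ B| = 0; needs A ∩ B ≠ ∅ (|A ∩ B| ≥ 1) — false.
(c) batch 5: |A| = 7, |A ∩ B| = 1; needs |A ∩ B| / |A| ≥ 1/5 — false.
(d) batch 3: |A| = 8, |A ∩ B| = 4; needs |A ∩ B| > 4 — false.

0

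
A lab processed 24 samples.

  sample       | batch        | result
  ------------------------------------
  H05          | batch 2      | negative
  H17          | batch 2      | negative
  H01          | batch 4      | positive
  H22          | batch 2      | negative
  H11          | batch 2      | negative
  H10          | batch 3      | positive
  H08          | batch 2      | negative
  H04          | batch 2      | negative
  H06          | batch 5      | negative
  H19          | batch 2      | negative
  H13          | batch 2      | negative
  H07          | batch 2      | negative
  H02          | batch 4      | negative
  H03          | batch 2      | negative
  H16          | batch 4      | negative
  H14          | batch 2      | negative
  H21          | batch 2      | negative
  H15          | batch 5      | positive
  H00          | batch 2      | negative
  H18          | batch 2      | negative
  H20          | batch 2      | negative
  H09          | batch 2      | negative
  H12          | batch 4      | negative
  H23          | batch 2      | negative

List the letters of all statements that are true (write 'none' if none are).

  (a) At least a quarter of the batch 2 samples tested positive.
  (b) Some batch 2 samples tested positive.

none

|A| = 17, |A ∩ B| = 0, |A ∖ B| = 17.
(a) |A ∩ B| / |A| ≥ 1/4: fails.
(b) A ∩ B ≠ ∅ (|A ∩ B| ≥ 1): fails.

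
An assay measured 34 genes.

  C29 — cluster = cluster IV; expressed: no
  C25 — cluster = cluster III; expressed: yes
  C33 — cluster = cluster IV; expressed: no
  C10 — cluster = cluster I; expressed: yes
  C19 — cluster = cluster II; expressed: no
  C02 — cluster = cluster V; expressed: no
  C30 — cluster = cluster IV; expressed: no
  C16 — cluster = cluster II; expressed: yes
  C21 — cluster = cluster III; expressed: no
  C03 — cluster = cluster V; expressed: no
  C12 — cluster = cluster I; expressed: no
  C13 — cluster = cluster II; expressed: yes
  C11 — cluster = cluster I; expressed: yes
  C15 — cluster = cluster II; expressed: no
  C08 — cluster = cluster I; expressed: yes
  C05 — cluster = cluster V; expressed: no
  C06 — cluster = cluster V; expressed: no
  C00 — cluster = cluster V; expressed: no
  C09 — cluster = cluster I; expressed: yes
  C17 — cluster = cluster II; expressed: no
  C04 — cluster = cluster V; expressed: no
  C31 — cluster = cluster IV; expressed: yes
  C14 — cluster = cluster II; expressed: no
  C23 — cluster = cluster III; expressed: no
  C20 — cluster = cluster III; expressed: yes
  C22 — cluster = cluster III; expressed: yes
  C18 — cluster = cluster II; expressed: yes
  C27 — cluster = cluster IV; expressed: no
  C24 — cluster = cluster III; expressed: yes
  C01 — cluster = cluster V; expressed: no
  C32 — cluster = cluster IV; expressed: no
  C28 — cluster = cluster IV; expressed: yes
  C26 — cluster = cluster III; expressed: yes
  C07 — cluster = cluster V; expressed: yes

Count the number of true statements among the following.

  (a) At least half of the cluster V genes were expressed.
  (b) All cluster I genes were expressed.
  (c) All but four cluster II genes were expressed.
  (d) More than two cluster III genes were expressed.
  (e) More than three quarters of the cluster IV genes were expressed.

(a) cluster V: |A| = 8, |A ∩ B| = 1; needs |A ∩ B| ≥ |A ∖ B| — false.
(b) cluster I: |A| = 5, |A ∩ B| = 4; needs A ⊆ B, i.e. every element of A is in B (|A ∖ B| = 0) — false.
(c) cluster II: |A| = 7, |A ∩ B| = 3; needs |A ∖ B| = 4 — true.
(d) cluster III: |A| = 7, |A ∩ B| = 5; needs |A ∩ B| > 2 — true.
(e) cluster IV: |A| = 7, |A ∩ B| = 2; needs |A ∩ B| / |A| > 3/4 — false.

2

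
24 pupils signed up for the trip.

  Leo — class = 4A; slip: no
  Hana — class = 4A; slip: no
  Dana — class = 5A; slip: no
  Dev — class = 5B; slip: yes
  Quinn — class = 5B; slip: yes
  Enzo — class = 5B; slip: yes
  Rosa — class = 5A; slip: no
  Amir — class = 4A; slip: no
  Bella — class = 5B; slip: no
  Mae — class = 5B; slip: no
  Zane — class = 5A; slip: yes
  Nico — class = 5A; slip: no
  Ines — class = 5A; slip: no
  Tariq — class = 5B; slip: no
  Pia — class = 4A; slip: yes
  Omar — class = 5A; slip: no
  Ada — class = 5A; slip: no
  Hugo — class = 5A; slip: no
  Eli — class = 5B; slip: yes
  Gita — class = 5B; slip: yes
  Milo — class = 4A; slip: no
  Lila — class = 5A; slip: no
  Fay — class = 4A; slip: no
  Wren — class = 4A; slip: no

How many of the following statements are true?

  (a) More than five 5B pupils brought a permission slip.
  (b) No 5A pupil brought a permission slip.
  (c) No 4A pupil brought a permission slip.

0

(a) 5B: |A| = 8, |A ∩ B| = 5; needs |A ∩ B| > 5 — false.
(b) 5A: |A| = 9, |A ∩ B| = 1; needs A ∩ B = ∅ (|A ∩ B| = 0) — false.
(c) 4A: |A| = 7, |A ∩ B| = 1; needs A ∩ B = ∅ (|A ∩ B| = 0) — false.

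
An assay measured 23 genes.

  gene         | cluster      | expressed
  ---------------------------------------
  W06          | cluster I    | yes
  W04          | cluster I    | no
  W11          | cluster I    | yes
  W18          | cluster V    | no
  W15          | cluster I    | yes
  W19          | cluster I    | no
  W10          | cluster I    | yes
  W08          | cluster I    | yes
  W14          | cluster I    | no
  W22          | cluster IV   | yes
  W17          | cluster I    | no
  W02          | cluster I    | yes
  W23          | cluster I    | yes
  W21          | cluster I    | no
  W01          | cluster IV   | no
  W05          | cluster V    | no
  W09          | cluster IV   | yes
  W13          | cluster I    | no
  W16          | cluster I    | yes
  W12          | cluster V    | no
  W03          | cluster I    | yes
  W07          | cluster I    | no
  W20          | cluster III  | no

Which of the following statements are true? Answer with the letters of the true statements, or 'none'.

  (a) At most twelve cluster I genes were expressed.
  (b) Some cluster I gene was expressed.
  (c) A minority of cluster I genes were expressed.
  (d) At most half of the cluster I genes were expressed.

|A| = 16, |A ∩ B| = 9, |A ∖ B| = 7.
(a) |A ∩ B| ≤ 12: holds.
(b) A ∩ B ≠ ∅ (|A ∩ B| ≥ 1): holds.
(c) |A ∩ B| < |A ∖ B|: fails.
(d) |A ∩ B| ≤ |A ∖ B|: fails.

(a), (b)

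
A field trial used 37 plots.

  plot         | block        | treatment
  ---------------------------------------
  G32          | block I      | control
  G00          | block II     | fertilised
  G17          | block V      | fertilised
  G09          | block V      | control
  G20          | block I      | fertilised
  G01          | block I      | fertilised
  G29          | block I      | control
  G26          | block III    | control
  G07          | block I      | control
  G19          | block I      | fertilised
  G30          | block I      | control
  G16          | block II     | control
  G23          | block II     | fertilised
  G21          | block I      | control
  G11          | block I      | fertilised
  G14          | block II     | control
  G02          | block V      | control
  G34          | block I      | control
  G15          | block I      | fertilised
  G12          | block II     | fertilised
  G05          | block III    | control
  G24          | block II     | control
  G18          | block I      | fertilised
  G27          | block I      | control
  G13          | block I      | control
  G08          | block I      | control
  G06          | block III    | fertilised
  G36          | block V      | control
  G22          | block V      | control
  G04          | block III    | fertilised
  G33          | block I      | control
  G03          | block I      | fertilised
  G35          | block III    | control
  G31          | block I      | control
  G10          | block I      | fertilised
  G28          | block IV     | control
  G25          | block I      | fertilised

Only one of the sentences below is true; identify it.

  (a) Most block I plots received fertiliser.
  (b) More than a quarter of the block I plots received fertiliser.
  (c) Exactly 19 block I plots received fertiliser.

|A| = 20, |A ∩ B| = 9, |A ∖ B| = 11.
(a) requires |A ∩ B| > |A ∖ B|: false.
(b) requires |A ∩ B| / |A| > 1/4: true.
(c) requires |A ∩ B| = 19: false.

(b)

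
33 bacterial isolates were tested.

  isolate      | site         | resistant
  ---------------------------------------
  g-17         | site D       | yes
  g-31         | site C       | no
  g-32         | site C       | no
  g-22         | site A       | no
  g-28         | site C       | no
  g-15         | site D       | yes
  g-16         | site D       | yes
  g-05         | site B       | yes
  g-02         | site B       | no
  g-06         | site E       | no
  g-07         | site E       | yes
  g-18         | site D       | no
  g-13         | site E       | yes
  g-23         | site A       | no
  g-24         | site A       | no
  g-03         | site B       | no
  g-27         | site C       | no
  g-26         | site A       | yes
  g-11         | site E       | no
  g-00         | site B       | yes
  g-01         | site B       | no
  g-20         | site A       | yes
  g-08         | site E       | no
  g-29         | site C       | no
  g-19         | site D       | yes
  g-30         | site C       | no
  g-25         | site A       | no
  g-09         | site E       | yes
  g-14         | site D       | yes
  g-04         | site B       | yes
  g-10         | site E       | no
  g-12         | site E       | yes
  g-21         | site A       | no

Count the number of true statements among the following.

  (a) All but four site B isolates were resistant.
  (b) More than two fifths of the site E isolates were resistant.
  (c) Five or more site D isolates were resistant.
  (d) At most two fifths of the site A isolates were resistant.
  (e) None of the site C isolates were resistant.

4

(a) site B: |A| = 6, |A ∩ B| = 3; needs |A ∖ B| = 4 — false.
(b) site E: |A| = 8, |A ∩ B| = 4; needs |A ∩ B| / |A| > 2/5 — true.
(c) site D: |A| = 6, |A ∩ B| = 5; needs |A ∩ B| ≥ 5 — true.
(d) site A: |A| = 7, |A ∩ B| = 2; needs |A ∩ B| / |A| ≤ 2/5 — true.
(e) site C: |A| = 6, |A ∩ B| = 0; needs A ∩ B = ∅ (|A ∩ B| = 0) — true.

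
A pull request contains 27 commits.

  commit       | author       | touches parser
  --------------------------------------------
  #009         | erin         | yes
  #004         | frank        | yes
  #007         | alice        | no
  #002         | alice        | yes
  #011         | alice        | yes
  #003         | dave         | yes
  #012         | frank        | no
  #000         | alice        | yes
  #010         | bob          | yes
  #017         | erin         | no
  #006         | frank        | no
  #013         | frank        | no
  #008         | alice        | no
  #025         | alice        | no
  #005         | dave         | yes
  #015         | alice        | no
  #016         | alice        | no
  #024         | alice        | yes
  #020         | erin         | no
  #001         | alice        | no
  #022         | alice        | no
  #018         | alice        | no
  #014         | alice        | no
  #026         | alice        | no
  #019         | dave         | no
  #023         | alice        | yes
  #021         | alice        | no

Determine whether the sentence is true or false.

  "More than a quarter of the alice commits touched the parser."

True

'More than a quarter of the alice commits touched the parser' holds iff |A ∩ B| / |A| > 1/4.
|A| = 16, |A ∩ B| = 5, |A ∖ B| = 11.
|A ∩ B|/|A| = 5/16, so the statement is true.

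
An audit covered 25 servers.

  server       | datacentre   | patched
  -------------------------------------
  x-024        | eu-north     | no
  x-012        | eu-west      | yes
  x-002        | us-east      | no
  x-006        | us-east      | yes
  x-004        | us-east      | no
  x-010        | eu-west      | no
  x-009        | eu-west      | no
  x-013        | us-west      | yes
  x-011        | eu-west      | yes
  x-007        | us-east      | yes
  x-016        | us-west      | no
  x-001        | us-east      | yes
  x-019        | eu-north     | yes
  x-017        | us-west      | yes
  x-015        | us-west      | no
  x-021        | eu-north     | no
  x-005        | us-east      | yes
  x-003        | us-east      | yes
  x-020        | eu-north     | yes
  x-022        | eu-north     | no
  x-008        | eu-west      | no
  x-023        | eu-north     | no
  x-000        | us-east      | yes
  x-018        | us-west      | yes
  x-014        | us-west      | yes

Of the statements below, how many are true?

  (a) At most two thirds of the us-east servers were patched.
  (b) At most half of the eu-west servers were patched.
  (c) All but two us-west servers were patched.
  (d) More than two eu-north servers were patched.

(a) us-east: |A| = 8, |A ∩ B| = 6; needs |A ∩ B| / |A| ≤ 2/3 — false.
(b) eu-west: |A| = 5, |A ∩ B| = 2; needs |A ∩ B| ≤ |A ∖ B| — true.
(c) us-west: |A| = 6, |A ∩ B| = 4; needs |A ∖ B| = 2 — true.
(d) eu-north: |A| = 6, |A ∩ B| = 2; needs |A ∩ B| > 2 — false.

2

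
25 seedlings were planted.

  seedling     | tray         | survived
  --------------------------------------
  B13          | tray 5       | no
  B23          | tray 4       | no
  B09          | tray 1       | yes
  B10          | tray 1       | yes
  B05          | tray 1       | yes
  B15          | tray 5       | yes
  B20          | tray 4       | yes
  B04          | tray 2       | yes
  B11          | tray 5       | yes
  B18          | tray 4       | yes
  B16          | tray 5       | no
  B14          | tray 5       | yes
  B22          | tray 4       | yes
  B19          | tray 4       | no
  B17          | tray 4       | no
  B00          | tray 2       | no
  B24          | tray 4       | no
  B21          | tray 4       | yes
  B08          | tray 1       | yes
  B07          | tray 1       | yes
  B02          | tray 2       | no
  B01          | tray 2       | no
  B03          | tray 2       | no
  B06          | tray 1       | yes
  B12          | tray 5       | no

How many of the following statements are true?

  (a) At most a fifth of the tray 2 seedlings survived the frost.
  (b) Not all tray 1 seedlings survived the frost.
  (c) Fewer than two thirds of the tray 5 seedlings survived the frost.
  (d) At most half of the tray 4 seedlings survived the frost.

(a) tray 2: |A| = 5, |A ∩ B| = 1; needs |A ∩ B| / |A| ≤ 1/5 — true.
(b) tray 1: |A| = 6, |A ∩ B| = 6; needs A ⊄ B (|A ∖ B| ≥ 1) — false.
(c) tray 5: |A| = 6, |A ∩ B| = 3; needs |A ∩ B| / |A| < 2/3 — true.
(d) tray 4: |A| = 8, |A ∩ B| = 4; needs |A ∩ B| ≤ |A ∖ B| — true.

3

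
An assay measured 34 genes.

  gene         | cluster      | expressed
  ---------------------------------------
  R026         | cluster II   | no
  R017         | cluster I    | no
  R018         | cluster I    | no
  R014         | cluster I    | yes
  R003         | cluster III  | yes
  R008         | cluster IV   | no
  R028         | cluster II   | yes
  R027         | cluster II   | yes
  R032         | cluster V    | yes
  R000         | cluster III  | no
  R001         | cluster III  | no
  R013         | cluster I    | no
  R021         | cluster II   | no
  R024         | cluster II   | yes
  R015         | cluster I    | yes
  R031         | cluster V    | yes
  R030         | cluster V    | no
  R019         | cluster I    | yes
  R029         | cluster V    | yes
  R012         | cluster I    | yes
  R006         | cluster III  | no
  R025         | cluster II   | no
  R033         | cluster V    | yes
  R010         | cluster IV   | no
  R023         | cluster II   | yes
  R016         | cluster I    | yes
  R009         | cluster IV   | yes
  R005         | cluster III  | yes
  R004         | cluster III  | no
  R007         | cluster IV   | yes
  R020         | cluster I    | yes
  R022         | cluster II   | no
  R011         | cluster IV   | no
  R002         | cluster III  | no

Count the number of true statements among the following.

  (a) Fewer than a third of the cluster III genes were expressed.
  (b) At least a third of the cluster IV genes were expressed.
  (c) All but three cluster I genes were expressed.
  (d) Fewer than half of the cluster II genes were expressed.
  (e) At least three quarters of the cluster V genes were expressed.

(a) cluster III: |A| = 7, |A ∩ B| = 2; needs |A ∩ B| / |A| < 1/3 — true.
(b) cluster IV: |A| = 5, |A ∩ B| = 2; needs |A ∩ B| / |A| ≥ 1/3 — true.
(c) cluster I: |A| = 9, |A ∩ B| = 6; needs |A ∖ B| = 3 — true.
(d) cluster II: |A| = 8, |A ∩ B| = 4; needs |A ∩ B| < |A ∖ B| — false.
(e) cluster V: |A| = 5, |A ∩ B| = 4; needs |A ∩ B| / |A| ≥ 3/4 — true.

4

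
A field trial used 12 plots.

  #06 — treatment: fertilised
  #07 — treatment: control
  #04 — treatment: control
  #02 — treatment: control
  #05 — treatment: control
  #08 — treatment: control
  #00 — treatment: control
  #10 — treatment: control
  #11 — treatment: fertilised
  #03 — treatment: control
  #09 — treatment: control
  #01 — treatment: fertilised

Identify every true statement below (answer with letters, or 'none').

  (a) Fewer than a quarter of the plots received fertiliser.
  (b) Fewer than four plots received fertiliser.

|A| = 12, |A ∩ B| = 3, |A ∖ B| = 9.
(a) |A ∩ B| / |A| < 1/4: fails.
(b) |A ∩ B| < 4: holds.

(b)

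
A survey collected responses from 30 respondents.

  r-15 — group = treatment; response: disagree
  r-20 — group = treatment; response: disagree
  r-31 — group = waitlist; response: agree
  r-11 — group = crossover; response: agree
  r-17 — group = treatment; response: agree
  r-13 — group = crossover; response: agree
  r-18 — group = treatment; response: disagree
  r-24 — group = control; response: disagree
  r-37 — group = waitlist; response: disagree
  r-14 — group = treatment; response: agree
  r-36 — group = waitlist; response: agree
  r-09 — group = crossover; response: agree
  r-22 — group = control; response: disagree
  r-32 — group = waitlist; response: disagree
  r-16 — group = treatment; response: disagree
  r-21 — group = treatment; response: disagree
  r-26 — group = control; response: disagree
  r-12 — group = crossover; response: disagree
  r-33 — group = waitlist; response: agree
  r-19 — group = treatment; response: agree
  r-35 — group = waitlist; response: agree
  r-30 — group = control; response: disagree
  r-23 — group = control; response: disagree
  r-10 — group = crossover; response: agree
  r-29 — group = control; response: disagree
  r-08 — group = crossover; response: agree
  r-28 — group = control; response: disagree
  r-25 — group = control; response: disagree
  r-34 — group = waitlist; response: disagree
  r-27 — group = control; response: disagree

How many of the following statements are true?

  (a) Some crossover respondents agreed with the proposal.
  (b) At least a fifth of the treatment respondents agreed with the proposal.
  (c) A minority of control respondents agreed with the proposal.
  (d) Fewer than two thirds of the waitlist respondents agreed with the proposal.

4

(a) crossover: |A| = 6, |A ∩ B| = 5; needs A ∩ B ≠ ∅ (|A ∩ B| ≥ 1) — true.
(b) treatment: |A| = 8, |A ∩ B| = 3; needs |A ∩ B| / |A| ≥ 1/5 — true.
(c) control: |A| = 9, |A ∩ B| = 0; needs |A ∩ B| < |A ∖ B| — true.
(d) waitlist: |A| = 7, |A ∩ B| = 4; needs |A ∩ B| / |A| < 2/3 — true.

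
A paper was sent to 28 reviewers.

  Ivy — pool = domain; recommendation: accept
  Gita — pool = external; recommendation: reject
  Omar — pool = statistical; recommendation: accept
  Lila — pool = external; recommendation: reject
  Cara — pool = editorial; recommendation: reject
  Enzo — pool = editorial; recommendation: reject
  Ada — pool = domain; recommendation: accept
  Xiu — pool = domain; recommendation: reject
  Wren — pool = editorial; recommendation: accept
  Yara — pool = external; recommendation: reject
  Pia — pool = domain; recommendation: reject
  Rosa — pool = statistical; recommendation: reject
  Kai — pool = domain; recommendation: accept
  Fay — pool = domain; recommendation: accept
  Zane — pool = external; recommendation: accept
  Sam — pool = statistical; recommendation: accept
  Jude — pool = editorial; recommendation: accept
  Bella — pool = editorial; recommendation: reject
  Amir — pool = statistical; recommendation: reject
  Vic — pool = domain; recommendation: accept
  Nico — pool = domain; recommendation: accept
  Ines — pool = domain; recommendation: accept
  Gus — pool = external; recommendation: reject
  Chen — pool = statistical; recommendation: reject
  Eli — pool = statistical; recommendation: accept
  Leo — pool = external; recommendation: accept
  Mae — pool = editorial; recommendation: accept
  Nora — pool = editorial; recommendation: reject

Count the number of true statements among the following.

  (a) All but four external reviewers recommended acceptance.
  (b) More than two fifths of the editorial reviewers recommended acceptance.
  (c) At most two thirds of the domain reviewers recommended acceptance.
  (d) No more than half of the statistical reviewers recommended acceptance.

3

(a) external: |A| = 6, |A ∩ B| = 2; needs |A ∖ B| = 4 — true.
(b) editorial: |A| = 7, |A ∩ B| = 3; needs |A ∩ B| / |A| > 2/5 — true.
(c) domain: |A| = 9, |A ∩ B| = 7; needs |A ∩ B| / |A| ≤ 2/3 — false.
(d) statistical: |A| = 6, |A ∩ B| = 3; needs |A ∩ B| ≤ |A ∖ B| — true.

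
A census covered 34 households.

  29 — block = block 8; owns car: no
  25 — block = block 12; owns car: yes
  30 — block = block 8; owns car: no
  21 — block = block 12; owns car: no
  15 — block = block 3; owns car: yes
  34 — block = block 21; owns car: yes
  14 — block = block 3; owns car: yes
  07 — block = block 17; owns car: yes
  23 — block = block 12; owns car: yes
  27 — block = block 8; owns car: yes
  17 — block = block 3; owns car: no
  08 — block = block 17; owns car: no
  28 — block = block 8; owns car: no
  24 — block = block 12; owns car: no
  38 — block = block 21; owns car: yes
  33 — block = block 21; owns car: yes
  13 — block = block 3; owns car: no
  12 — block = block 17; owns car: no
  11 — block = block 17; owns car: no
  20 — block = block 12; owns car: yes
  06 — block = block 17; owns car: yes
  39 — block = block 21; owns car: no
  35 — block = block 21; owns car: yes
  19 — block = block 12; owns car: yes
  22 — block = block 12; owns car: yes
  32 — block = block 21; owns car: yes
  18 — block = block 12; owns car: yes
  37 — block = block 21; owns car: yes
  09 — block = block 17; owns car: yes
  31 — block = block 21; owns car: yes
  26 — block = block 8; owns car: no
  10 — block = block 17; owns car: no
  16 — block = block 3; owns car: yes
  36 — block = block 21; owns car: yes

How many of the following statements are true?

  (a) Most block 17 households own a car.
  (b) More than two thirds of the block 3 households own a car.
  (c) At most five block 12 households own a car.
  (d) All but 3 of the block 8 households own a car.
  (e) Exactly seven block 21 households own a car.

0

(a) block 17: |A| = 7, |A ∩ B| = 3; needs |A ∩ B| > |A ∖ B| — false.
(b) block 3: |A| = 5, |A ∩ B| = 3; needs |A ∩ B| / |A| > 2/3 — false.
(c) block 12: |A| = 8, |A ∩ B| = 6; needs |A ∩ B| ≤ 5 — false.
(d) block 8: |A| = 5, |A ∩ B| = 1; needs |A ∖ B| = 3 — false.
(e) block 21: |A| = 9, |A ∩ B| = 8; needs |A ∩ B| = 7 — false.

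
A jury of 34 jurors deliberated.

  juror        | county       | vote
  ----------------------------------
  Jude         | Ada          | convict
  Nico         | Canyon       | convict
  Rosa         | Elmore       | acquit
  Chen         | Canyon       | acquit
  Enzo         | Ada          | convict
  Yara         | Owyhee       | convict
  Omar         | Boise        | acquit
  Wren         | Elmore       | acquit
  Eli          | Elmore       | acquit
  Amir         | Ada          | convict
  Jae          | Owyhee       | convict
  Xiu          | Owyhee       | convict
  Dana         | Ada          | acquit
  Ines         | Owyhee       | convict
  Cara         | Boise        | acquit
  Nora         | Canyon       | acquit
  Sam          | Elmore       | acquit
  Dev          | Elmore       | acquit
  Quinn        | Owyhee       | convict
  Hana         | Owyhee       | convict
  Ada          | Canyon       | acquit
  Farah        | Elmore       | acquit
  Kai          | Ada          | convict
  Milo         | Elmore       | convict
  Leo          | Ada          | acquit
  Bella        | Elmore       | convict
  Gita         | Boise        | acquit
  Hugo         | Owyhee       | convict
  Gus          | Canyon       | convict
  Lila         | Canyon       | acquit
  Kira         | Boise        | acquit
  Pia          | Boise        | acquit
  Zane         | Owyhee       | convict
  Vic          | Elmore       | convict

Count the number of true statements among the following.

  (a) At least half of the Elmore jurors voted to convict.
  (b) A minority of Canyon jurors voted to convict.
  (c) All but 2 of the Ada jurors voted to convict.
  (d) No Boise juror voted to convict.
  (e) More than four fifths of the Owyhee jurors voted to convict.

4

(a) Elmore: |A| = 9, |A ∩ B| = 3; needs |A ∩ B| ≥ |A ∖ B| — false.
(b) Canyon: |A| = 6, |A ∩ B| = 2; needs |A ∩ B| < |A ∖ B| — true.
(c) Ada: |A| = 6, |A ∩ B| = 4; needs |A ∖ B| = 2 — true.
(d) Boise: |A| = 5, |A ∩ B| = 0; needs A ∩ B = ∅ (|A ∩ B| = 0) — true.
(e) Owyhee: |A| = 8, |A ∩ B| = 8; needs |A ∩ B| / |A| > 4/5 — true.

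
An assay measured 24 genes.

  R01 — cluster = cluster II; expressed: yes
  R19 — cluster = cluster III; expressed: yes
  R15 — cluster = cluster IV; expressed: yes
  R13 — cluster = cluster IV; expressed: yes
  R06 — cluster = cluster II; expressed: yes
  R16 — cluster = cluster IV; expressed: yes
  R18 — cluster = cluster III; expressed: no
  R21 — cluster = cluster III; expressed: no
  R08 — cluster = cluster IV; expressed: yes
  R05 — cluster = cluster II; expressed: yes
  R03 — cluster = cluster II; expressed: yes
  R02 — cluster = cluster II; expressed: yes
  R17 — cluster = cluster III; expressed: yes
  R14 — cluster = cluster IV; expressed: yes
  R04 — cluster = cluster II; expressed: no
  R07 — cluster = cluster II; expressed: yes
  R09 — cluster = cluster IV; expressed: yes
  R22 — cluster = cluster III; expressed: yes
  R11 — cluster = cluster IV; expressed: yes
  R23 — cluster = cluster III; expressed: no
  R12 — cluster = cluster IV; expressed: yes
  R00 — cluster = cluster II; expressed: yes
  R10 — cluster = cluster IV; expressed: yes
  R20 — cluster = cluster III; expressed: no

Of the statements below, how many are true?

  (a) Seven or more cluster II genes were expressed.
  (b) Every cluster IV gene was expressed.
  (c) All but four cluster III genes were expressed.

3

(a) cluster II: |A| = 8, |A ∩ B| = 7; needs |A ∩ B| ≥ 7 — true.
(b) cluster IV: |A| = 9, |A ∩ B| = 9; needs A ⊆ B, i.e. every element of A is in B (|A ∖ B| = 0) — true.
(c) cluster III: |A| = 7, |A ∩ B| = 3; needs |A ∖ B| = 4 — true.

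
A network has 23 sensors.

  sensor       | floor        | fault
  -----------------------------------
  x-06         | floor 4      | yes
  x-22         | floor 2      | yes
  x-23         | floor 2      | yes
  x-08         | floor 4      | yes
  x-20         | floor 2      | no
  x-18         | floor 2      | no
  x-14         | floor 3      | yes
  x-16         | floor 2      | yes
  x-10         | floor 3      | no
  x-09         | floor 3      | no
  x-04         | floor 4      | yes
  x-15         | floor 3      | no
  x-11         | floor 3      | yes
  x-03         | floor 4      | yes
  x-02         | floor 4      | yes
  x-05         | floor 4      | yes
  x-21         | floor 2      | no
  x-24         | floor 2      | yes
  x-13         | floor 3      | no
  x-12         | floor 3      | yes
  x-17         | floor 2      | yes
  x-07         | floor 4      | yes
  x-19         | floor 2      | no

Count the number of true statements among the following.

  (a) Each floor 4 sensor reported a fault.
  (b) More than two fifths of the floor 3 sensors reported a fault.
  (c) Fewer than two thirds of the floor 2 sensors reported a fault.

3

(a) floor 4: |A| = 7, |A ∩ B| = 7; needs A ⊆ B, i.e. every element of A is in B (|A ∖ B| = 0) — true.
(b) floor 3: |A| = 7, |A ∩ B| = 3; needs |A ∩ B| / |A| > 2/5 — true.
(c) floor 2: |A| = 9, |A ∩ B| = 5; needs |A ∩ B| / |A| < 2/3 — true.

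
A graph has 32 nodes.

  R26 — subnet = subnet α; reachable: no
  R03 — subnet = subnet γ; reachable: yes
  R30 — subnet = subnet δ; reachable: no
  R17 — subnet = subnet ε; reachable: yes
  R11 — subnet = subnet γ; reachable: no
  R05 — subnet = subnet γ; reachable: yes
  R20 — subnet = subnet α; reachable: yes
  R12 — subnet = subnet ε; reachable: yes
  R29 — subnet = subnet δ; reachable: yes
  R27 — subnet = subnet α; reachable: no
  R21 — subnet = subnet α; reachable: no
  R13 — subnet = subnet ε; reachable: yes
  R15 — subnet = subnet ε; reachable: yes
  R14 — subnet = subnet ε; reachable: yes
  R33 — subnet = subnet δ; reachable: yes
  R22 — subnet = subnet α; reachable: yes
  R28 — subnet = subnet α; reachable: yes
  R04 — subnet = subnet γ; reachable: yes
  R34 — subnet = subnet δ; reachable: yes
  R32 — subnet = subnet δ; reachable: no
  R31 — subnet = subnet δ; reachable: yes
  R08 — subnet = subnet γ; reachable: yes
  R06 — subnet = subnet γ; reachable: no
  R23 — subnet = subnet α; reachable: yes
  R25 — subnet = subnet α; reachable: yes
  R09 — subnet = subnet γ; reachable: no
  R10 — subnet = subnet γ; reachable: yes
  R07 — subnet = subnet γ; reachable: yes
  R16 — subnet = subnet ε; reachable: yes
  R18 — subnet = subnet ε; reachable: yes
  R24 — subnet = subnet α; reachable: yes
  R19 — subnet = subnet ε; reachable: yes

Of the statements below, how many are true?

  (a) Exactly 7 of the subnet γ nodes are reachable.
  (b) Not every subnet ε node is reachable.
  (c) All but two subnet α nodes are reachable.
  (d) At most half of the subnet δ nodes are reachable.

(a) subnet γ: |A| = 9, |A ∩ B| = 6; needs |A ∩ B| = 7 — false.
(b) subnet ε: |A| = 8, |A ∩ B| = 8; needs A ⊄ B (|A ∖ B| ≥ 1) — false.
(c) subnet α: |A| = 9, |A ∩ B| = 6; needs |A ∖ B| = 2 — false.
(d) subnet δ: |A| = 6, |A ∩ B| = 4; needs |A ∩ B| ≤ |A ∖ B| — false.

0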